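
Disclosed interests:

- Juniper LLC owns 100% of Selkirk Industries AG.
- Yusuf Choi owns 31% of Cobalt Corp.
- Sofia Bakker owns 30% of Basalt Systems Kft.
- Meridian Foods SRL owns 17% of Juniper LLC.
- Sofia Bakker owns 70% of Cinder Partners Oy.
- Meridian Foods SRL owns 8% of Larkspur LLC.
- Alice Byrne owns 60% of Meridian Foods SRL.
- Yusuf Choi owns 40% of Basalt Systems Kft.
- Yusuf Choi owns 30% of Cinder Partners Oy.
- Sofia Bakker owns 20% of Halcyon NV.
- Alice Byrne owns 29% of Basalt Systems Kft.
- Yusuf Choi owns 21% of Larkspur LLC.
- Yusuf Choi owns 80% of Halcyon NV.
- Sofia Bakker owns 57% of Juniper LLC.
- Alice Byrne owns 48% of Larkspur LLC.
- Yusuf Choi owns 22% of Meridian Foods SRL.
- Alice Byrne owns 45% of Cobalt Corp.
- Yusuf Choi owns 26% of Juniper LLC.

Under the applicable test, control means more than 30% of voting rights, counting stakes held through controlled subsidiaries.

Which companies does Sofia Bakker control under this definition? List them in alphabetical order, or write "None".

Sofia holds 70% of Cinder, so Sofia controls Cinder.
Sofia holds 57% of Juniper, so Sofia controls Juniper.
Juniper holds 100% of Selkirk, so Sofia controls Selkirk.
No other company's threshold is met.

Cinder Partners Oy, Juniper LLC, Selkirk Industries AG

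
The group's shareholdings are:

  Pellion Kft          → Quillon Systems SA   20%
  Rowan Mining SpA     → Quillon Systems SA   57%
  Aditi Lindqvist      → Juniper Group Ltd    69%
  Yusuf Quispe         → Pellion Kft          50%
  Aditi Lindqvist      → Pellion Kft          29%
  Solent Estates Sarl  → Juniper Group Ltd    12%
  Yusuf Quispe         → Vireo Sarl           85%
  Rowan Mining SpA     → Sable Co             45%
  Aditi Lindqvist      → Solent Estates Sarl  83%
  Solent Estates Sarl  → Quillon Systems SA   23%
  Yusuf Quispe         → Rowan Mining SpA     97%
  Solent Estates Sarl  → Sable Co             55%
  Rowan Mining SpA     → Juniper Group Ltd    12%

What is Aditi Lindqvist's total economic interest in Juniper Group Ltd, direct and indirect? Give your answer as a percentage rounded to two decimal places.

Aditi reaches Juniper along 2 paths.
Direct stake: 69% = 69%.
Via Solent: 83% × 12% = 9.96%.
Total: 69% + 9.96% = 78.96%.

78.96%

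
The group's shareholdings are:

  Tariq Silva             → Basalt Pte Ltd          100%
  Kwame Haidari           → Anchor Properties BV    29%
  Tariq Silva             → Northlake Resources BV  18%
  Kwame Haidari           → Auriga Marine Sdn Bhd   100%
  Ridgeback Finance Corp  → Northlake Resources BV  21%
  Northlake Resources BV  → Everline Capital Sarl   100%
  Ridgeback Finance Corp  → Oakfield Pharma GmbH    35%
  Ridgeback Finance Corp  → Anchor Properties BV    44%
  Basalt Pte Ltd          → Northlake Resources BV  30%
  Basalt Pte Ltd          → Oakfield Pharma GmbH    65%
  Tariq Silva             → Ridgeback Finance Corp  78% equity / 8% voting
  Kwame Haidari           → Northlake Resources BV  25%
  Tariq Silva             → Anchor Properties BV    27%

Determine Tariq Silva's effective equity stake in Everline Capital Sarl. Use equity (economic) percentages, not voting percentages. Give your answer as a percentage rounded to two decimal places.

Tariq reaches Everline along 3 paths.
Via Basalt → Northlake: 100% × 30% × 100% = 30%.
Via Ridgeback → Northlake: 78% × 21% × 100% = 16.38%.
Via Northlake: 18% × 100% = 18%.
Total: 30% + 16.38% + 18% = 64.38%.

64.38%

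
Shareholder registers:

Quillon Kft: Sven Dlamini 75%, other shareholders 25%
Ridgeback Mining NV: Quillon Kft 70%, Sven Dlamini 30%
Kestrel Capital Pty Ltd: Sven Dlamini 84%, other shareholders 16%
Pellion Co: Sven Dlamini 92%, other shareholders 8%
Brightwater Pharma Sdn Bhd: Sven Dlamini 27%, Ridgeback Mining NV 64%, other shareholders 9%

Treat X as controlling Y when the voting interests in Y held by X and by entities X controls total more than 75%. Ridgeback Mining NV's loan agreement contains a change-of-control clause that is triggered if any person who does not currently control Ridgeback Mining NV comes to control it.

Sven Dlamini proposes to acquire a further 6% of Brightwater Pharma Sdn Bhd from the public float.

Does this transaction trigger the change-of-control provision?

No

The purchase changes only Sven's holdings, so Sven is the only person who could newly come to control Ridgeback.
Sven holds 84% of Kestrel, so Sven controls Kestrel.
Sven holds 92% of Pellion, so Sven controls Pellion.
In Ridgeback, Sven's side holds only 30%, not > 75%.
So before the transaction, Sven does not control Ridgeback.
After the purchase, Sven's direct stake in Brightwater rises to 27% + 6% = 33%.
Sven's side now holds 33% of Brightwater, not > 75%, so Sven still does not control Brightwater.
After the transaction, Sven's side holds 30% of Ridgeback, not > 75%, so Sven still does not control Ridgeback.
No new person acquires control, so the clause is not triggered.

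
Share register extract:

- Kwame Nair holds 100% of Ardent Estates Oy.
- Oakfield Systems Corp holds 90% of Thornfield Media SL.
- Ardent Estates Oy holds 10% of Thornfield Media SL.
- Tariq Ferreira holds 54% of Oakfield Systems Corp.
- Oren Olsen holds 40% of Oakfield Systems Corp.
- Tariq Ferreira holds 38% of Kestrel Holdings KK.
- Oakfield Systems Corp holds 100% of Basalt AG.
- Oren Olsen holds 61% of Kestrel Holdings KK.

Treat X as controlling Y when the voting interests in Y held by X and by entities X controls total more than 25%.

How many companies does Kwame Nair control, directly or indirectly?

1

Kwame holds 100% of Ardent, so Kwame controls Ardent.
No other company's threshold is met.
Kwame controls 1 company.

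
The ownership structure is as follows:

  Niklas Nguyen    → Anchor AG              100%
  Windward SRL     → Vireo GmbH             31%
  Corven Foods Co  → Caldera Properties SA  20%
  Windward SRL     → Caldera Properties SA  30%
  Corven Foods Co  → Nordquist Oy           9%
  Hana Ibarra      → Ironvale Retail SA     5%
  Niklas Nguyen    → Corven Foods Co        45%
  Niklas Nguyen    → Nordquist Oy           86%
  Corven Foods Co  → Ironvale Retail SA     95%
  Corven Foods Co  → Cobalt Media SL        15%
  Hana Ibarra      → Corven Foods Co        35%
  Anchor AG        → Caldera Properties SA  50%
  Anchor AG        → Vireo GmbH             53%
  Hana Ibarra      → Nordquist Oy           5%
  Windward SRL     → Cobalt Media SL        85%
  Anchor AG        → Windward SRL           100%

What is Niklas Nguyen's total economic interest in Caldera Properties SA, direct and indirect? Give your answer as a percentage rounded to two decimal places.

Niklas reaches Caldera along 3 paths.
Via Anchor: 100% × 50% = 50%.
Via Anchor → Windward: 100% × 100% × 30% = 30%.
Via Corven: 45% × 20% = 9%.
Total: 50% + 30% + 9% = 89%.
Rounded: 89.00%.

89.00%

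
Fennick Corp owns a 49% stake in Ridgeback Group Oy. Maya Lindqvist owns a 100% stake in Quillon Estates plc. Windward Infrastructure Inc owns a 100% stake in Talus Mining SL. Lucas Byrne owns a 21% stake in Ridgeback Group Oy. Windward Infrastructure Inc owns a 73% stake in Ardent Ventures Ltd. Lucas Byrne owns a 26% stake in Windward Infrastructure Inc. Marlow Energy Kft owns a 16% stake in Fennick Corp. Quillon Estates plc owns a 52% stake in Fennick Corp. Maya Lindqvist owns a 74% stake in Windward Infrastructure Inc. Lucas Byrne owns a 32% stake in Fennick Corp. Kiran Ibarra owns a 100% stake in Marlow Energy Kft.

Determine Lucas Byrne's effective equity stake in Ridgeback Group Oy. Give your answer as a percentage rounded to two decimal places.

Lucas reaches Ridgeback along 2 paths.
Direct stake: 21% = 21%.
Via Fennick: 32% × 49% = 15.68%.
Total: 21% + 15.68% = 36.68%.

36.68%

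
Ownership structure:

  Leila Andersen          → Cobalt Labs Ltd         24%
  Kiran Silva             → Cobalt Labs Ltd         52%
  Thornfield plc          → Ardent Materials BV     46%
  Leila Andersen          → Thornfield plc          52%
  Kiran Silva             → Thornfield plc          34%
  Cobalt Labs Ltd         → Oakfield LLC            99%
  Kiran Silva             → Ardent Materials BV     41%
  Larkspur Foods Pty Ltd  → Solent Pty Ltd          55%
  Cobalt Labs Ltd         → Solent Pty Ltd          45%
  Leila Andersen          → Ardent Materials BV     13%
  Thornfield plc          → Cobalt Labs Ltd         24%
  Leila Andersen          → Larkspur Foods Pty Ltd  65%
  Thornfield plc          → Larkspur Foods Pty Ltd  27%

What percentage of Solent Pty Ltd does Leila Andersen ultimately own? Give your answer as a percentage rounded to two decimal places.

59.89%

Leila reaches Solent along 4 paths.
Via Cobalt: 24% × 45% = 10.8%.
Via Thornfield → Cobalt: 52% × 24% × 45% = 5.616%.
Via Larkspur: 65% × 55% = 35.75%.
Via Thornfield → Larkspur: 52% × 27% × 55% = 7.722%.
Total: 10.8% + 5.616% + 35.75% + 7.722% = 59.888%.
Rounded: 59.89%.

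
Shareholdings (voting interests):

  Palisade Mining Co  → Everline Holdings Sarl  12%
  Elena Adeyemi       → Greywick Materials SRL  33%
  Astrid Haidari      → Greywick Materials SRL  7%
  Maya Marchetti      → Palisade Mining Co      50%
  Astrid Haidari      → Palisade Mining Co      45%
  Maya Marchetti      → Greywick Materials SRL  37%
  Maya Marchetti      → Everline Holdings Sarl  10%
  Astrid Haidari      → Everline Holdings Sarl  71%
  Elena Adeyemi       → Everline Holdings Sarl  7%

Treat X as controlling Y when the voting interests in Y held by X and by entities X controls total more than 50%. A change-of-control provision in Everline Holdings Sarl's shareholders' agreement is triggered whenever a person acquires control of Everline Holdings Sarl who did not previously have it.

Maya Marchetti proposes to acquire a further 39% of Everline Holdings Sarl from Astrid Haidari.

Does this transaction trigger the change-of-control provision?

The purchase adds only to Maya's holdings (Astrid's stake shrinks), so Maya is the only person who could newly come to control Everline.
Maya's largest direct stake is 50% in Palisade, which does not meet the threshold, so Maya controls no company.
In Everline, Maya's side holds only 10%, not > 50%.
So before the transaction, Maya does not control Everline.
After the purchase, Maya's direct stake in Everline rises to 10% + 39% = 49%, and Astrid's stake falls to 32%.
After the transaction, Maya's side holds 49% of Everline, not > 50%, so Maya still does not control Everline.
No new person acquires control, so the clause is not triggered.

No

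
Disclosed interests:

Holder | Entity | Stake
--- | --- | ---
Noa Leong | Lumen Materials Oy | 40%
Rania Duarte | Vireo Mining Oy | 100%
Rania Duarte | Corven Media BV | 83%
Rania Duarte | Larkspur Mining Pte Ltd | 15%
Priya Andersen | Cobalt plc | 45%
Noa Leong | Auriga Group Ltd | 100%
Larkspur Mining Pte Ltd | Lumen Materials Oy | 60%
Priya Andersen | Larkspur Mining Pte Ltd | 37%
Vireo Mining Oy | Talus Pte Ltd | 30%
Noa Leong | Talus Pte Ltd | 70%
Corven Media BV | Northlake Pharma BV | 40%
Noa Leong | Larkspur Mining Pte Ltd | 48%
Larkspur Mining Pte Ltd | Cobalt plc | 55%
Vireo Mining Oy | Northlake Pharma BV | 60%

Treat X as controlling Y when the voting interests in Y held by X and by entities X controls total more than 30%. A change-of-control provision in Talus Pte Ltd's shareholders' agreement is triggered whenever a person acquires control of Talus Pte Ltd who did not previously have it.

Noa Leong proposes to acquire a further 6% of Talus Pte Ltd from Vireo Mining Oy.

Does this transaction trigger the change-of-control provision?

No

The purchase adds only to Noa's holdings (Vireo's stake shrinks), so Noa is the only person who could newly come to control Talus.
Noa holds 70% of Talus, so Noa controls Talus.
So Noa already controls Talus before the transaction.
After the purchase, Noa's direct stake in Talus rises to 70% + 6% = 76%, and Vireo's stake falls to 24%.
Noa controlled Talus already, so this is not a new person acquiring control; every other person's position is unchanged or reduced.
No new person acquires control, so the clause is not triggered.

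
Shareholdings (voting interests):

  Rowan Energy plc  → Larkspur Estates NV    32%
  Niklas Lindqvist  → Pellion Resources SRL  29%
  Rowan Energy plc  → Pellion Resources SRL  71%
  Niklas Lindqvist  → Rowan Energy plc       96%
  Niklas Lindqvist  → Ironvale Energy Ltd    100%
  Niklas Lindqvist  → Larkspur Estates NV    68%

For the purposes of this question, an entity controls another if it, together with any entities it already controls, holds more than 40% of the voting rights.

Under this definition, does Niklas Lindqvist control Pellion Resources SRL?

Niklas holds 96% of Rowan, so Niklas controls Rowan.
Rowan and Niklas together hold 71% + 29% = 100% of Pellion, so Niklas controls Pellion.

Yes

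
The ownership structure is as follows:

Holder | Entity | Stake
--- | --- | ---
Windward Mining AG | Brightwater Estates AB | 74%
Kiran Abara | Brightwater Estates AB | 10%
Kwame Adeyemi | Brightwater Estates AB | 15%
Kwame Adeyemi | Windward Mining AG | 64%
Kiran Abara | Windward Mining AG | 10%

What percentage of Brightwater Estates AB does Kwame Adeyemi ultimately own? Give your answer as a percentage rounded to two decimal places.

62.36%

Kwame reaches Brightwater along 2 paths.
Direct stake: 15% = 15%.
Via Windward: 64% × 74% = 47.36%.
Total: 15% + 47.36% = 62.36%.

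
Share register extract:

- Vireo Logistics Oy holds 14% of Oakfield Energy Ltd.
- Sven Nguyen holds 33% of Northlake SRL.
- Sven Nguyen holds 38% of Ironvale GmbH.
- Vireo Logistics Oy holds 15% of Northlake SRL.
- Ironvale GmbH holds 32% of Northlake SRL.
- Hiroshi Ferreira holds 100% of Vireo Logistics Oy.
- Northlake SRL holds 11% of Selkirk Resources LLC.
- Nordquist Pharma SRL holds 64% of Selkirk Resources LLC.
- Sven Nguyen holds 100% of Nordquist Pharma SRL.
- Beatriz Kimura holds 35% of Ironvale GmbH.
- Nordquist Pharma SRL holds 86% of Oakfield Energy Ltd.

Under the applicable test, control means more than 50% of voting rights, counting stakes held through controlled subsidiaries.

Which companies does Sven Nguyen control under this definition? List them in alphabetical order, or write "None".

Nordquist Pharma SRL, Oakfield Energy Ltd, Selkirk Resources LLC

Sven holds 100% of Nordquist, so Sven controls Nordquist.
Nordquist holds 64% of Selkirk, so Sven controls Selkirk.
Nordquist holds 86% of Oakfield, so Sven controls Oakfield.
No other company's threshold is met.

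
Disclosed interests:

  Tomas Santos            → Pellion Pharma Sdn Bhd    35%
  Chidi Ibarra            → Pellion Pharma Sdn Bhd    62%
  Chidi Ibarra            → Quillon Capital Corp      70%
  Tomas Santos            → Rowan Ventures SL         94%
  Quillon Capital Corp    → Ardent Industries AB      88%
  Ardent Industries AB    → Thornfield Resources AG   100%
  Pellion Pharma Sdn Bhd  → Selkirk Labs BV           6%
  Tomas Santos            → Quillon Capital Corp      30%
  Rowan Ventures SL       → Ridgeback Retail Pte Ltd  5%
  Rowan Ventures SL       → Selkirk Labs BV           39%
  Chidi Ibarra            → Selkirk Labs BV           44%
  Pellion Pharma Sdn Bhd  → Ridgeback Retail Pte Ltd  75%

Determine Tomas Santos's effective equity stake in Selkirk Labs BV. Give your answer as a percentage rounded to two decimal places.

Tomas reaches Selkirk along 2 paths.
Via Rowan: 94% × 39% = 36.66%.
Via Pellion: 35% × 6% = 2.1%.
Total: 36.66% + 2.1% = 38.76%.

38.76%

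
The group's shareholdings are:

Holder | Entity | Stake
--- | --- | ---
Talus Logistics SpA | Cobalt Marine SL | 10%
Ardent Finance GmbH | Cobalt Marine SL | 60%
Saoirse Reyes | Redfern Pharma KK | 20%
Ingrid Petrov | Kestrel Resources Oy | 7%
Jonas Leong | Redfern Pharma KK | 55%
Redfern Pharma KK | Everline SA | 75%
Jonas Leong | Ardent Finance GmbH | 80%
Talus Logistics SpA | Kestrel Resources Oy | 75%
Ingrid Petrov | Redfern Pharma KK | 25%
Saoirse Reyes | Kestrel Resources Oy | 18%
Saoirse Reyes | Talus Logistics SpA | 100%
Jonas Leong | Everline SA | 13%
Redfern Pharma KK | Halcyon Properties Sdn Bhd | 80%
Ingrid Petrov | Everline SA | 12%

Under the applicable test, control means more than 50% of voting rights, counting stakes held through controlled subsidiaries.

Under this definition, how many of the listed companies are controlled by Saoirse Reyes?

Saoirse holds 100% of Talus, so Saoirse controls Talus.
Talus and Saoirse together hold 75% + 18% = 93% of Kestrel, so Saoirse controls Kestrel.
No other company's threshold is met.
Saoirse controls 2 companies.

2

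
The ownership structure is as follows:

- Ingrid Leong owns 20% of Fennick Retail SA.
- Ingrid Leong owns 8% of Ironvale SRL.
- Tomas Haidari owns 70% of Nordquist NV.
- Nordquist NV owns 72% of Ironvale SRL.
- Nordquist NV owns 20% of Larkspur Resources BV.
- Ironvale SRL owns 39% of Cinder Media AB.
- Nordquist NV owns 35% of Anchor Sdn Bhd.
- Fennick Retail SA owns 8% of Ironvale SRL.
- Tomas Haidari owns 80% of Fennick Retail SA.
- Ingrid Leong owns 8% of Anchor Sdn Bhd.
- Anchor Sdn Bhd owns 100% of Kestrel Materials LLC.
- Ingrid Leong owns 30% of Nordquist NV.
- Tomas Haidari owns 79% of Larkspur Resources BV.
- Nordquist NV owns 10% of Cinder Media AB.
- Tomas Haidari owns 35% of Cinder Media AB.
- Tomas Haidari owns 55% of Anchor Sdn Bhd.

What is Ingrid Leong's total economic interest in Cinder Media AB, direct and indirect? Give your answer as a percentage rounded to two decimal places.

15.17%

Ingrid reaches Cinder along 4 paths.
Via Nordquist: 30% × 10% = 3%.
Via Nordquist → Ironvale: 30% × 72% × 39% = 8.424%.
Via Fennick → Ironvale: 20% × 8% × 39% = 0.624%.
Via Ironvale: 8% × 39% = 3.12%.
Total: 3% + 8.424% + 0.624% + 3.12% = 15.168%.
Rounded: 15.17%.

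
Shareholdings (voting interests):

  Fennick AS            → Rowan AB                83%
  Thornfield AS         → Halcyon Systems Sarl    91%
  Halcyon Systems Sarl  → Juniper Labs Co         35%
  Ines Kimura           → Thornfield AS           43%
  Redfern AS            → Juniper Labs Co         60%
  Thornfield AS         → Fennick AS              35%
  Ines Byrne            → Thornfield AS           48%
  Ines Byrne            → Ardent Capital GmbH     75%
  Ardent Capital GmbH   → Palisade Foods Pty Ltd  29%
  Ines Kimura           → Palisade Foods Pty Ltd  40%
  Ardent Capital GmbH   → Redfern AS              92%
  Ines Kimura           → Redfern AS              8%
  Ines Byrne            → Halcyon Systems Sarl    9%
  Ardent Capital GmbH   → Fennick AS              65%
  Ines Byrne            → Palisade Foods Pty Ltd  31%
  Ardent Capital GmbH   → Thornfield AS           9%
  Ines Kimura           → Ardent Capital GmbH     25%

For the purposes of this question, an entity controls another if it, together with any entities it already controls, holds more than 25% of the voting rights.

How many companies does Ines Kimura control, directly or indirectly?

6

Ines Kimura holds 43% of Thornfield, so Ines Kimura controls Thornfield.
Ines Kimura holds 40% of Palisade, so Ines Kimura controls Palisade.
Thornfield holds 91% of Halcyon, so Ines Kimura controls Halcyon.
Thornfield holds 35% of Fennick, so Ines Kimura controls Fennick.
Fennick holds 83% of Rowan, so Ines Kimura controls Rowan.
Halcyon holds 35% of Juniper, so Ines Kimura controls Juniper.
No other company's threshold is met.
Ines Kimura controls 6 companies.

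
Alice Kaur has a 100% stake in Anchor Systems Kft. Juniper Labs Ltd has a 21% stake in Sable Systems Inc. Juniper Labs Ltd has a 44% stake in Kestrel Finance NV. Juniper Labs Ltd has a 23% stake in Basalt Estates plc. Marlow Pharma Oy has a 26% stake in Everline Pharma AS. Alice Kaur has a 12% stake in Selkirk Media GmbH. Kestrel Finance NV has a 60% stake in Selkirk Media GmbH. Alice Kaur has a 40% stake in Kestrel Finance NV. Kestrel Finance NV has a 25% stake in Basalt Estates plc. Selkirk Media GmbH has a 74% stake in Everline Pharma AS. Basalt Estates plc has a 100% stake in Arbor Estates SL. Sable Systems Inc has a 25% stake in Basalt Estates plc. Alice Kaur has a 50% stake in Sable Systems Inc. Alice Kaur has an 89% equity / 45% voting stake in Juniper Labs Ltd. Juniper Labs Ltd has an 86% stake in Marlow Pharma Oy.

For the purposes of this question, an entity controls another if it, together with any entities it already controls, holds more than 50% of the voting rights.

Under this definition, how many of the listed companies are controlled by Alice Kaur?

Alice holds 100% of Anchor, so Alice controls Anchor.
No other company's threshold is met.
Alice controls 1 company.

1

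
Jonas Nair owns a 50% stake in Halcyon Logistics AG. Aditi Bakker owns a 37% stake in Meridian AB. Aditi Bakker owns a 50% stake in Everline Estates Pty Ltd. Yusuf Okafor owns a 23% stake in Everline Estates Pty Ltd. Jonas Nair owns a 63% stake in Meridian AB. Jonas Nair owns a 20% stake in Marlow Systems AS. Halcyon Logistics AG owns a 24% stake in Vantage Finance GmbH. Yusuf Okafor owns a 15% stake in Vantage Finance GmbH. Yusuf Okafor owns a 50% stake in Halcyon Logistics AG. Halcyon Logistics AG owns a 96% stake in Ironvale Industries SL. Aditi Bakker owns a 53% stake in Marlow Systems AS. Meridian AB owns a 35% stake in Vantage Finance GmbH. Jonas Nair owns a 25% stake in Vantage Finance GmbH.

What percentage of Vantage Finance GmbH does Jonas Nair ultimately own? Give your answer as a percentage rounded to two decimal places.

59.05%

Jonas reaches Vantage along 3 paths.
Via Meridian: 63% × 35% = 22.05%.
Via Halcyon: 50% × 24% = 12%.
Direct stake: 25% = 25%.
Total: 22.05% + 12% + 25% = 59.05%.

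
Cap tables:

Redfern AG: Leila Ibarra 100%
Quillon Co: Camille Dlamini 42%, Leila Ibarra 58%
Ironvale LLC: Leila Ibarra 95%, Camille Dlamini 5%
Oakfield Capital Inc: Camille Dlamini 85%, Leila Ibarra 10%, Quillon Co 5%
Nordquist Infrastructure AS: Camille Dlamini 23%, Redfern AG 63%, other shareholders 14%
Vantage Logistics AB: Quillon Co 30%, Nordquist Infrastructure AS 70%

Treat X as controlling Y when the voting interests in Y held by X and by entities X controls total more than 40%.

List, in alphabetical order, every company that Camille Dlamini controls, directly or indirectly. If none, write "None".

Camille holds 42% of Quillon, so Camille controls Quillon.
Camille and Quillon together hold 85% + 5% = 90% of Oakfield, so Camille controls Oakfield.
No other company's threshold is met.

Oakfield Capital Inc, Quillon Co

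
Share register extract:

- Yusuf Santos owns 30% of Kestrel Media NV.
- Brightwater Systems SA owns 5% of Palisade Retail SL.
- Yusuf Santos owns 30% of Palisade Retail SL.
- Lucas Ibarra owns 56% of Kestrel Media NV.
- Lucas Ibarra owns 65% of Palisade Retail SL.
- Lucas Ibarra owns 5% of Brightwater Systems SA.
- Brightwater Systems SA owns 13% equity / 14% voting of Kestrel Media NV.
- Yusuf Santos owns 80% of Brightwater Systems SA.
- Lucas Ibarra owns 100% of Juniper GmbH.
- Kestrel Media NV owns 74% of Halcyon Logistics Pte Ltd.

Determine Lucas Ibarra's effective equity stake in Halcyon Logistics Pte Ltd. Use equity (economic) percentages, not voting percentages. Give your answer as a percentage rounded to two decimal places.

41.92%

Lucas reaches Halcyon along 2 paths.
Via Kestrel: 56% × 74% = 41.44%.
Via Brightwater → Kestrel: 5% × 13% × 74% = 0.481%.
Total: 41.44% + 0.481% = 41.921%.
Rounded: 41.92%.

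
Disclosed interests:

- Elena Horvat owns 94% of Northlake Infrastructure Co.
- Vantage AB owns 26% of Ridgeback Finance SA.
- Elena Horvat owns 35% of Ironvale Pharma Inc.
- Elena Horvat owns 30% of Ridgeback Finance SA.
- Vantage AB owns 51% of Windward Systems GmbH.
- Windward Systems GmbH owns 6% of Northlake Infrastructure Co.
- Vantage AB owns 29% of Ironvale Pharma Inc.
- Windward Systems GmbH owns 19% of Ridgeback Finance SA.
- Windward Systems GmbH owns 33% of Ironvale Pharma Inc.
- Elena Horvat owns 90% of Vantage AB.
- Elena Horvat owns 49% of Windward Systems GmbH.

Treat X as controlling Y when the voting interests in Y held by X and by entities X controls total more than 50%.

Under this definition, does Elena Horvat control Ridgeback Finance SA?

Yes

Elena holds 90% of Vantage, so Elena controls Vantage.
Elena and Vantage together hold 49% + 51% = 100% of Windward, so Elena controls Windward.
Elena and Windward and Vantage together hold 30% + 19% + 26% = 75% of Ridgeback, so Elena controls Ridgeback.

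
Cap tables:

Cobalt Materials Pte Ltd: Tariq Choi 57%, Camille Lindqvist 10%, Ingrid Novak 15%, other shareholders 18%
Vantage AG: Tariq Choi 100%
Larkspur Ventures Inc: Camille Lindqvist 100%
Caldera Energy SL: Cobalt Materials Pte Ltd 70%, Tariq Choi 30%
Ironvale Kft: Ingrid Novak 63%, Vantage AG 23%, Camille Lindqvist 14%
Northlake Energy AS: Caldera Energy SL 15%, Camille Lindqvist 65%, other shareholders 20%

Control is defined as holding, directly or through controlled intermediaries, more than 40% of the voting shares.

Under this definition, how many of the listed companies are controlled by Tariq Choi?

3

Tariq holds 57% of Cobalt, so Tariq controls Cobalt.
Tariq holds 100% of Vantage, so Tariq controls Vantage.
Cobalt and Tariq together hold 70% + 30% = 100% of Caldera, so Tariq controls Caldera.
No other company's threshold is met.
Tariq controls 3 companies.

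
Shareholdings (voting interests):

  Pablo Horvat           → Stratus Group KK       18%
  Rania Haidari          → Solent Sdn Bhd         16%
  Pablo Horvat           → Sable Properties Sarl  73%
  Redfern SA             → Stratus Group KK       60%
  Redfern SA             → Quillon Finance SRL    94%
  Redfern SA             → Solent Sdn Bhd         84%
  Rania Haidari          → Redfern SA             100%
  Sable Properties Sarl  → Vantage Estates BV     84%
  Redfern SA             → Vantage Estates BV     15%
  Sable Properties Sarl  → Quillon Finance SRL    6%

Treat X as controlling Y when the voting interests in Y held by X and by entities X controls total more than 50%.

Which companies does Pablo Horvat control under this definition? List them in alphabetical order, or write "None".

Pablo holds 73% of Sable, so Pablo controls Sable.
Sable holds 84% of Vantage, so Pablo controls Vantage.
No other company's threshold is met.

Sable Properties Sarl, Vantage Estates BV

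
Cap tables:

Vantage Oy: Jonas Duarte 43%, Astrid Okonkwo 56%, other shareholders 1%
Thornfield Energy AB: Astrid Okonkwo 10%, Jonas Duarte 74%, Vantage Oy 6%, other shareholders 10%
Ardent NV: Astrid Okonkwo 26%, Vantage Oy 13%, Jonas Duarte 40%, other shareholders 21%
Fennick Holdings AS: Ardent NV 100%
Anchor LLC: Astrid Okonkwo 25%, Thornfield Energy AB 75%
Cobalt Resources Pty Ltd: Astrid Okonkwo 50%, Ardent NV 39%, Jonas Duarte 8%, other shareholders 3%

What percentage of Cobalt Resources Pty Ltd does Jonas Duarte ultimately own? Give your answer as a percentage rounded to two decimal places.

25.78%

Jonas reaches Cobalt along 3 paths.
Via Vantage → Ardent: 43% × 13% × 39% = 2.1801%.
Via Ardent: 40% × 39% = 15.6%.
Direct stake: 8% = 8%.
Total: 2.1801% + 15.6% + 8% = 25.7801%.
Rounded: 25.78%.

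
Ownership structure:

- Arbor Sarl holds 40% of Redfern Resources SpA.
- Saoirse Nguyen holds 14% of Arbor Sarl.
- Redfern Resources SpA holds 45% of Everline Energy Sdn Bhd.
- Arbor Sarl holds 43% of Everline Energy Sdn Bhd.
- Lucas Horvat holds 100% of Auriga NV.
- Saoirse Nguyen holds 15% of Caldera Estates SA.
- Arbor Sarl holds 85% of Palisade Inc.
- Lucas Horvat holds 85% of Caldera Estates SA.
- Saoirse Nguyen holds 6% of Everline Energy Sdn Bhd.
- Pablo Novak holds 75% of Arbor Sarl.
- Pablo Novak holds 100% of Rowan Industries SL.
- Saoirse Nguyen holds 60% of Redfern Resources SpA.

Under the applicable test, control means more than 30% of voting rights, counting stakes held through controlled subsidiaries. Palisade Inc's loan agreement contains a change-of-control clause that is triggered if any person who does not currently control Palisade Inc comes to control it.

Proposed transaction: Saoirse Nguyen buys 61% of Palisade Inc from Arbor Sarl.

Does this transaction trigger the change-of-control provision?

Yes

The purchase adds only to Saoirse's holdings (Arbor's stake shrinks), so Saoirse is the only person who could newly come to control Palisade.
Saoirse holds 60% of Redfern, so Saoirse controls Redfern.
Redfern and Saoirse together hold 45% + 6% = 51% of Everline, so Saoirse controls Everline.
Neither Saoirse nor any entity Saoirse controls holds any voting interest in Palisade.
So before the transaction, Saoirse does not control Palisade.
After the purchase, Saoirse holds 61% of Palisade directly, and Arbor's stake falls to 24%.
Saoirse holds 61% of Palisade, so Saoirse controls Palisade.
Saoirse did not control Palisade before and does after, so the clause is triggered.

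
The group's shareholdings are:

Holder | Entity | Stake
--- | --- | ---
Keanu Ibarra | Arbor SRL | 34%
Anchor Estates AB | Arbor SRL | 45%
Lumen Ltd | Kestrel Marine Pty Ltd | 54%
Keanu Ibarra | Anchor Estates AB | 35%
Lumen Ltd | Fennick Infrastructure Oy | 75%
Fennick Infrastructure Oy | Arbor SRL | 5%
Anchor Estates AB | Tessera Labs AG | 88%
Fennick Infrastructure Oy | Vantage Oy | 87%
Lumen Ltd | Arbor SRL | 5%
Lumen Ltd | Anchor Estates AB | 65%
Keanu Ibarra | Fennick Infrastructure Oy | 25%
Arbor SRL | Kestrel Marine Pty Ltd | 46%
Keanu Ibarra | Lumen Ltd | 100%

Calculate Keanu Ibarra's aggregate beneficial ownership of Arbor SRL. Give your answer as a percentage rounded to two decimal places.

89.00%

Keanu reaches Arbor along 6 paths.
Via Lumen: 100% × 5% = 5%.
Via Anchor: 35% × 45% = 15.75%.
Via Lumen → Anchor: 100% × 65% × 45% = 29.25%.
Direct stake: 34% = 34%.
Via Fennick: 25% × 5% = 1.25%.
Via Lumen → Fennick: 100% × 75% × 5% = 3.75%.
Total: 5% + 15.75% + 29.25% + 34% + 1.25% + 3.75% = 89%.
Rounded: 89.00%.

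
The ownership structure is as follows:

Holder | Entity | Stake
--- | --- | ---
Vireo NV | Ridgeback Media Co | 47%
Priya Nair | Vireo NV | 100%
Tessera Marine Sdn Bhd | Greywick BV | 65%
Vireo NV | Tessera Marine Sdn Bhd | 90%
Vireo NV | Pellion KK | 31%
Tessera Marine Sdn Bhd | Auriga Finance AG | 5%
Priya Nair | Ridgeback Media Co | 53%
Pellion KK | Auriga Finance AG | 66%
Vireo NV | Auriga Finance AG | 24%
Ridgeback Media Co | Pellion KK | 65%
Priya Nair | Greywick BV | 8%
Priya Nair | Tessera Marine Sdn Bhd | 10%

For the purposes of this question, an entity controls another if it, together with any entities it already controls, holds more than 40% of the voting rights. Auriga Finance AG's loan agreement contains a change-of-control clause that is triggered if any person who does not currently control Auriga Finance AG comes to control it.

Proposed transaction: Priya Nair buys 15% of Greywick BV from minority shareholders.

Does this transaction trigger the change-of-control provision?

No

The purchase changes only Priya's holdings, so Priya is the only person who could newly come to control Auriga.
Priya holds 100% of Vireo, so Priya controls Vireo.
Priya and Vireo together hold 10% + 90% = 100% of Tessera, so Priya controls Tessera.
Vireo and Priya together hold 47% + 53% = 100% of Ridgeback, so Priya controls Ridgeback.
Vireo and Ridgeback together hold 31% + 65% = 96% of Pellion, so Priya controls Pellion.
Tessera and Pellion and Vireo together hold 5% + 66% + 24% = 95% of Auriga, so Priya controls Auriga.
So Priya already controls Auriga before the transaction.
After the purchase, Priya's direct stake in Greywick rises to 8% + 15% = 23%.
Priya controlled Auriga already, so this is not a new person acquiring control; every other person's position is unchanged or reduced.
No new person acquires control, so the clause is not triggered.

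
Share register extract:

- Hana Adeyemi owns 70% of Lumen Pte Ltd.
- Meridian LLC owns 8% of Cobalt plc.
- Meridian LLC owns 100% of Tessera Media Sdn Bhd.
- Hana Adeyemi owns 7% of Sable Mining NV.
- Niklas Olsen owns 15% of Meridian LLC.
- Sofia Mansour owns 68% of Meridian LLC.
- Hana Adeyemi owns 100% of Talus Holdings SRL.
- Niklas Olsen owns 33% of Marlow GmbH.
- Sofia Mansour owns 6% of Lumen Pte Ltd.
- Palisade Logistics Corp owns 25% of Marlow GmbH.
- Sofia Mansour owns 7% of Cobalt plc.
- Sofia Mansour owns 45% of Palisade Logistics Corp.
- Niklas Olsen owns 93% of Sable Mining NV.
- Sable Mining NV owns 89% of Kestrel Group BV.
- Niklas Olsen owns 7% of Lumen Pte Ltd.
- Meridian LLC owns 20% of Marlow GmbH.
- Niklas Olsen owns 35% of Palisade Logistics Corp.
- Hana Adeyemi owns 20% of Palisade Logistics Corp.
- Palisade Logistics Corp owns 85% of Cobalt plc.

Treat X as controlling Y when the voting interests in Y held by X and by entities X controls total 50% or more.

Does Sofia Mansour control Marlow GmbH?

No

Sofia holds 68% of Meridian, so Sofia controls Meridian.
Meridian holds 100% of Tessera, so Sofia controls Tessera.
In Marlow, Sofia's side holds only 20%, not ≥ 50%.
So Sofia does not control Marlow.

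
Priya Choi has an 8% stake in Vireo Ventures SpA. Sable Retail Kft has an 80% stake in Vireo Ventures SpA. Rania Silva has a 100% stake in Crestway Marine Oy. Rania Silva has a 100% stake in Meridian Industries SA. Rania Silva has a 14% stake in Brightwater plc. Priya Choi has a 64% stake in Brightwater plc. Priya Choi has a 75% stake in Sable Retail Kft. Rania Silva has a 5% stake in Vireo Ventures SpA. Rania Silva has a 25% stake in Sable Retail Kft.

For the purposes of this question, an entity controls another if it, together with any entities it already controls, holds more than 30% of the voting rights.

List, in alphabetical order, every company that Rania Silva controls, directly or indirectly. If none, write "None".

Rania holds 100% of Crestway, so Rania controls Crestway.
Rania holds 100% of Meridian, so Rania controls Meridian.
No other company's threshold is met.

Crestway Marine Oy, Meridian Industries SA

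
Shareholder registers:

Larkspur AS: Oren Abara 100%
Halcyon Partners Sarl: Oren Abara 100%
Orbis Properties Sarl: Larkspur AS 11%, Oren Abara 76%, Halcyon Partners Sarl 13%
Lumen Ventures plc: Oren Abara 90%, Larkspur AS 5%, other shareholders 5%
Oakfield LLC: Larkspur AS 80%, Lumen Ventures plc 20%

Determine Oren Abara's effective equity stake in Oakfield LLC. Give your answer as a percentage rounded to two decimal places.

99.00%

Oren reaches Oakfield along 3 paths.
Via Larkspur: 100% × 80% = 80%.
Via Lumen: 90% × 20% = 18%.
Via Larkspur → Lumen: 100% × 5% × 20% = 1%.
Total: 80% + 18% + 1% = 99%.
Rounded: 99.00%.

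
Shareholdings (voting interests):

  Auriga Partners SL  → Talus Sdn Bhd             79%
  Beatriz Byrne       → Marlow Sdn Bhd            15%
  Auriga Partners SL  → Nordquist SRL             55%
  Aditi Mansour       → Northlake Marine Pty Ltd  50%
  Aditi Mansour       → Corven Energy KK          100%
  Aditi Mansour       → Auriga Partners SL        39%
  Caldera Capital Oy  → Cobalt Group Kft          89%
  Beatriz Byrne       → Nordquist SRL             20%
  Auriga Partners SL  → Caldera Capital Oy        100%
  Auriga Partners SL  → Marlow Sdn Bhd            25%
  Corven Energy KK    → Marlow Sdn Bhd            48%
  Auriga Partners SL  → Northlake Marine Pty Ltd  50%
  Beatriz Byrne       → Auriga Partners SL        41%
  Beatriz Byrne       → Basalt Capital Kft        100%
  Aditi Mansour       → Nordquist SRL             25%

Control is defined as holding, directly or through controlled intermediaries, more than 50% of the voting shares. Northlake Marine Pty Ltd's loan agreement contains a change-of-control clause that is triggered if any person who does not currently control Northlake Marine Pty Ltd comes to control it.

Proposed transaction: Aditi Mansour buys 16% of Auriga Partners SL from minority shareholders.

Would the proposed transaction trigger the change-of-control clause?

The purchase changes only Aditi's holdings, so Aditi is the only person who could newly come to control Northlake.
Aditi holds 100% of Corven, so Aditi controls Corven.
In Northlake, Aditi's side holds only 50%, not > 50%.
So before the transaction, Aditi does not control Northlake.
After the purchase, Aditi's direct stake in Auriga rises to 39% + 16% = 55%.
Aditi holds 55% of Auriga, so Aditi controls Auriga.
Aditi and Auriga together hold 50% + 50% = 100% of Northlake, so Aditi controls Northlake.
Aditi did not control Northlake before and does after, so the clause is triggered.

Yes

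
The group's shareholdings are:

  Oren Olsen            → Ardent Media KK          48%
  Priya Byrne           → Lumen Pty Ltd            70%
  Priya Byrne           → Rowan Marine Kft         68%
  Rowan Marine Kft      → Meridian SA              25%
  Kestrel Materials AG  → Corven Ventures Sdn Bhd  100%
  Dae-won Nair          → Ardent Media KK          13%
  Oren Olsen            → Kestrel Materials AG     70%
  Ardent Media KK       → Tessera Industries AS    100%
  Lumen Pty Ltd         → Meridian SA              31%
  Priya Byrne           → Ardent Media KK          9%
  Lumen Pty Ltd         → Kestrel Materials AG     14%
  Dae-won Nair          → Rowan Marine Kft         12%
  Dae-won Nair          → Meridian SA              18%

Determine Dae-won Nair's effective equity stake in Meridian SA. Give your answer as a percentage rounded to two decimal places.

21.00%

Dae-won reaches Meridian along 2 paths.
Direct stake: 18% = 18%.
Via Rowan: 12% × 25% = 3%.
Total: 18% + 3% = 21%.
Rounded: 21.00%.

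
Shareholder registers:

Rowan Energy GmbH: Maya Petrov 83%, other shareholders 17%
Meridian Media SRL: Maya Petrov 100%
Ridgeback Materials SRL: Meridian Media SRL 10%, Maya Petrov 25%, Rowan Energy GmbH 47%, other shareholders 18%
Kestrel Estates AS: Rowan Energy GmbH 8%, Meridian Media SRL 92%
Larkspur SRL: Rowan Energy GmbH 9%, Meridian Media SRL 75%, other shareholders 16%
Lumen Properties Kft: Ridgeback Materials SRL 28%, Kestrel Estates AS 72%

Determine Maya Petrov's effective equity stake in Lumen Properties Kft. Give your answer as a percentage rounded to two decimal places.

Maya reaches Lumen along 5 paths.
Via Meridian → Ridgeback: 100% × 10% × 28% = 2.8%.
Via Ridgeback: 25% × 28% = 7%.
Via Rowan → Ridgeback: 83% × 47% × 28% = 10.9228%.
Via Rowan → Kestrel: 83% × 8% × 72% = 4.7808%.
Via Meridian → Kestrel: 100% × 92% × 72% = 66.24%.
Total: 2.8% + 7% + 10.9228% + 4.7808% + 66.24% = 91.7436%.
Rounded: 91.74%.

91.74%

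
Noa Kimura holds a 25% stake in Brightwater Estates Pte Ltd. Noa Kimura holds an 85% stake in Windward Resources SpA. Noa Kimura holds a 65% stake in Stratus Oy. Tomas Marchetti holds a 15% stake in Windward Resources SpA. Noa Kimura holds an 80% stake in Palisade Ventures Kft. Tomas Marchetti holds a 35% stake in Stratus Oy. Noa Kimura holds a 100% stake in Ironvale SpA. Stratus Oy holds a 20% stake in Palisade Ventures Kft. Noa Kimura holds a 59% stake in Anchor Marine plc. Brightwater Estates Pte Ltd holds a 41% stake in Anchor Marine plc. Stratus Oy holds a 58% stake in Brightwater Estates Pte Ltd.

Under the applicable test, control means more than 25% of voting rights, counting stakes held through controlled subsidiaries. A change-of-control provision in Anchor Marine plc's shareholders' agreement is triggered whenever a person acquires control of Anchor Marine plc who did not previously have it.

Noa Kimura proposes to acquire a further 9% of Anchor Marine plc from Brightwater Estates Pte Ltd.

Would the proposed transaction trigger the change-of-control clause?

No

The purchase adds only to Noa's holdings (Brightwater's stake shrinks), so Noa is the only person who could newly come to control Anchor.
Noa holds 65% of Stratus, so Noa controls Stratus.
Stratus and Noa together hold 58% + 25% = 83% of Brightwater, so Noa controls Brightwater.
Noa and Brightwater together hold 59% + 41% = 100% of Anchor, so Noa controls Anchor.
So Noa already controls Anchor before the transaction.
After the purchase, Noa's direct stake in Anchor rises to 59% + 9% = 68%, and Brightwater's stake falls to 32%.
Noa controlled Anchor already, so this is not a new person acquiring control; every other person's position is unchanged or reduced.
No new person acquires control, so the clause is not triggered.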